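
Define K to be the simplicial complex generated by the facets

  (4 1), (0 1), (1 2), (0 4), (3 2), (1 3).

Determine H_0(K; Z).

H_0 = Z.

Order the vertices as 0 < 1 < 2 < 3 < 4. Listing each simplex with vertices in this order, K has dimension 1 with simplices:

  0-simplices (5): [0], [1], [2], [3], [4]
  1-simplices (6): [0,1], [0,4], [1,2], [1,3], [1,4], [2,3]

giving chain groups C_0 ≅ Z^5, C_1 ≅ Z^6.

The boundary map ∂_1: C_1 → C_0 is given by ∂[p,q] = [q] − [p]. For instance
  ∂[2,3] = [3] − [2].
As a 5×6 matrix over Z this has rank 4, with invariant factors (1,1,1,1).

Reading off H_k = ker ∂_k / im ∂_{k+1}:

  H_0: rank C_0 − rank ∂_1 = 5 − 4 = 1, and the invariant factors of ∂_1 are all 1, so H_0 = Z.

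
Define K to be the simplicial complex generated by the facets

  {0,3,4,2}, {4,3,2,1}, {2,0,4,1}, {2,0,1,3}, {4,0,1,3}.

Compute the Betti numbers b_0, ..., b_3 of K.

b_0 = 1, b_1 = 0, b_2 = 0, b_3 = 1.

We work with the vertex ordering 0 < 1 < 2 < 3 < 4. The simplices of K, each written with vertices in increasing order, are:

  0-simplices (5): [0], [1], [2], [3], [4]
  1-simplices (10): [0,1], [0,2], [0,3], [0,4], [1,2], [1,3], [1,4], [2,3], [2,4], [3,4]
  2-simplices (10): [0,1,2], [0,1,3], [0,1,4], [0,2,3], [0,2,4], [0,3,4], [1,2,3], [1,2,4], [1,3,4], [2,3,4]
  3-simplices (5): [0,1,2,3], [0,1,2,4], [0,1,3,4], [0,2,3,4], [1,2,3,4]

Hence C_0 ≅ Z^5, C_1 ≅ Z^10, C_2 ≅ Z^10, C_3 ≅ Z^5.

The boundary map ∂_1: C_1 → C_0 maps an edge to its endpoints' difference, ∂[p,q] = q − p. For instance
  ∂[2,4] = [4] − [2].
The 5×10 boundary matrix has rank 4 and Smith normal form diag(1,1,1,1).

∂_2: C_2 → C_1 maps a triangle to the signed sum of its edges. For instance
  ∂[0,1,3] = [1,3] − [0,3] + [0,1],
  ∂[0,2,3] = [2,3] − [0,3] + [0,2].
As a 10×10 matrix over Z this has rank 6, with invariant factors (1,1,1,1,1,1).

Boundary ∂_3: C_3 → C_2 sends each 3-simplex σ to the alternating sum Σ_i (−1)^i (σ with its i-th vertex removed). For instance
  ∂[1,2,3,4] = [2,3,4] − [1,3,4] + [1,2,4] − [1,2,3],
  ∂[0,1,2,3] = [1,2,3] − [0,2,3] + [0,1,3] − [0,1,2].
As a 10×5 matrix over Z this has rank 4, with invariant factors (1,1,1,1).

Now H_k = ker ∂_k / im ∂_{k+1}, so:

  H_0: rank C_0 − rank ∂_1 = 5 − 4 = 1, and the invariant factors of ∂_1 are all 1, so H_0 ≅ Z.
  H_1: rank ker ∂_1 − rank ∂_2 = (10 − 4) − 6 = 0, and the invariant factors of ∂_2 are all 1, so H_1 ≅ 0.
  H_2: rank ker ∂_2 − rank ∂_3 = (10 − 6) − 4 = 0, and the invariant factors of ∂_3 are all 1, so H_2 ≅ 0.
  H_3: rank ker ∂_3 − rank ∂_4 = (5 − 4) − 0 = 1, and there is no ∂_4, so H_3 ≅ Z.

As a check, the Euler characteristic is 5 − 10 + 10 − 5 = 0, which agrees with 1 − 0 + 0 − 1 = 0.
(K is a triangulation of the 3-sphere S^3.)

Hence the Betti numbers are b_0 = 1, b_1 = 0, b_2 = 0, b_3 = 1.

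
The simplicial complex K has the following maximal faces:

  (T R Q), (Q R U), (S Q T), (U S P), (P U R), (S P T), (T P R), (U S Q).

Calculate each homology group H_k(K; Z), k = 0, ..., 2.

H_0 ≅ Z,  H_1 = 0,  H_2 ≅ Z.

We work with the vertex ordering P < Q < R < S < T < U. The simplices of K, each written with vertices in increasing order, are:

  0-simplices (6): P, Q, R, S, T, U
  1-simplices (12): PR, PS, PT, PU, QR, QS, QT, QU, RT, RU, ST, SU
  2-simplices (8): PRT, PRU, PST, PSU, QRT, QRU, QST, QSU

giving chain groups C_0 ≅ Z^6, C_1 ≅ Z^12, C_2 ≅ Z^8.

Boundary ∂_1: C_1 → C_0 sends each edge [p,q] (with p < q) to q − p.
As a 6×12 matrix over Z this has rank 5, with invariant factors (1,1,1,1,1).

Boundary ∂_2: C_2 → C_1 sends each 2-simplex [p,q,r] to [q,r] − [p,r] + [p,q]. For instance
  ∂QRU = RU − QU + QR,
  ∂PSU = SU − PU + PS.
The resulting 12×8 matrix has rank 7, and its Smith normal form has invariant factors (1,1,1,1,1,1,1).

Computing H_k = (kernel of ∂_k) / (image of ∂_{k+1}):

  H_0: rank C_0 − rank ∂_1 = 6 − 5 = 1, and the invariant factors of ∂_1 are all 1, so H_0 ≅ Z.
  H_1: rank ker ∂_1 − rank ∂_2 = (12 − 5) − 7 = 0, and the invariant factors of ∂_2 are all 1, so H_1 ≅ 0.
  H_2: rank ker ∂_2 − rank ∂_3 = (8 − 7) − 0 = 1, and there is no ∂_3, so H_2 ≅ Z.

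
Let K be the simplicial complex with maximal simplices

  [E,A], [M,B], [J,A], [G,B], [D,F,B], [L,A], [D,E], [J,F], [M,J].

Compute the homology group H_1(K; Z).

H_1 ≅ Z^2.

We work with the vertex ordering A < B < D < E < F < G < J < L < M. The simplices of K, each written with vertices in increasing order, are:

  0-simplices (9): A, B, D, E, F, G, J, L, M
  1-simplices (11): AE, AJ, AL, BD, BF, BG, BM, DE, DF, FJ, JM
  2-simplices (1): BDF

so the chain groups are C_0 ≅ Z^9, C_1 ≅ Z^11, C_2 ≅ Z^1.

∂_1: C_1 → C_0 sends each edge [p,q] (with p < q) to q − p.
The resulting 9×11 matrix has rank 8, and its Smith normal form has invariant factors (1,1,1,1,1,1,1,1).

∂_2: C_2 → C_1 sends each 2-simplex [p,q,r] to [q,r] − [p,r] + [p,q]. For instance
  ∂BDF = DF − BF + BD.
The resulting 11×1 matrix has rank 1, and its Smith normal form has invariant factors (1).

From H_k ≅ ker(∂_k) / im(∂_{k+1}) we obtain:

  H_1: rank ker ∂_1 − rank ∂_2 = (11 − 8) − 1 = 2, and the invariant factors of ∂_2 are all 1, so H_1 ≅ Z^2.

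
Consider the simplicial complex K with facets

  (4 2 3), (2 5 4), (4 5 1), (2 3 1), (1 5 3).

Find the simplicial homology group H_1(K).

Take the total order 1 < 2 < 3 < 4 < 5 on the vertex set. Then K (dimension 2) consists of the simplices:

  0-simplices (5): [1], [2], [3], [4], [5]
  1-simplices (10): [1,2], [1,3], [1,4], [1,5], [2,3], [2,4], [2,5], [3,4], [3,5], [4,5]
  2-simplices (5): [1,2,3], [1,3,5], [1,4,5], [2,3,4], [2,4,5]

giving chain groups C_0 ≅ Z^5, C_1 ≅ Z^10, C_2 ≅ Z^5.

The boundary map ∂_1: C_1 → C_0 maps an edge to its endpoints' difference, ∂[p,q] = q − p. For instance
  ∂[1,4] = [4] − [1].
This gives a 5×10 integer matrix of rank 4; reducing to Smith normal form yields diagonal entries (1,1,1,1).

∂_2: C_2 → C_1 acts by ∂[p,q,r] = [q,r] − [p,r] + [p,q]. For instance
  ∂[1,4,5] = [4,5] − [1,5] + [1,4],
  ∂[2,4,5] = [4,5] − [2,5] + [2,4].
The resulting 10×5 matrix has rank 5, and its Smith normal form has invariant factors (1,1,1,1,1).

Reading off H_k = ker ∂_k / im ∂_{k+1}:

  H_1: rank ker ∂_1 − rank ∂_2 = (10 − 4) − 5 = 1, and the invariant factors of ∂_2 are all 1, so H_1 = Z.

H_1 = Z.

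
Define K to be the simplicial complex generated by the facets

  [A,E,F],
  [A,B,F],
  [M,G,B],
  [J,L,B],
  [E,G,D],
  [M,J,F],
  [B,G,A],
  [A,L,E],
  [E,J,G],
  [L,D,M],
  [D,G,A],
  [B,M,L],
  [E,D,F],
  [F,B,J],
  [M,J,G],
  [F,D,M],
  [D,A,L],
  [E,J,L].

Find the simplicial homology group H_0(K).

H_0 ≅ Z.

K has 9 vertices, 27 edges, 18 triangles.
rank ∂_0 = 0, rank ∂_1 = 8 ⇒ b_0 = 9 − 0 − 8 = 1; all invariant factors of ∂_1 are 1 so no torsion. So H_0 ≅ Z.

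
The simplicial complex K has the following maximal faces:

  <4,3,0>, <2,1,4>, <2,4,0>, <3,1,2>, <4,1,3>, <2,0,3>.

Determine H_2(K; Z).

H_2 = Z.

Take the total order 0 < 1 < 2 < 3 < 4 on the vertex set. Then K (dimension 2) consists of the simplices:

  0-simplices (5): [0], [1], [2], [3], [4]
  1-simplices (9): [0,2], [0,3], [0,4], [1,2], [1,3], [1,4], [2,3], [2,4], [3,4]
  2-simplices (6): [0,2,3], [0,2,4], [0,3,4], [1,2,3], [1,2,4], [1,3,4]

so the chain groups are C_0 ≅ Z^5, C_1 ≅ Z^9, C_2 ≅ Z^6.

Boundary ∂_1: C_1 → C_0 sends each edge [p,q] (with p < q) to q − p.
The 5×9 boundary matrix has rank 4 and Smith normal form diag(1,1,1,1).

Boundary ∂_2: C_2 → C_1 maps a triangle to the signed sum of its edges. For instance
  ∂[0,2,3] = [2,3] − [0,3] + [0,2],
  ∂[0,2,4] = [2,4] − [0,4] + [0,2].
The resulting 9×6 matrix has rank 5, and its Smith normal form has invariant factors (1,1,1,1,1).

Now H_k = ker ∂_k / im ∂_{k+1}, so:

  H_2: rank ker ∂_2 − rank ∂_3 = (6 − 5) − 0 = 1, and there is no ∂_3, so H_2 ≅ Z.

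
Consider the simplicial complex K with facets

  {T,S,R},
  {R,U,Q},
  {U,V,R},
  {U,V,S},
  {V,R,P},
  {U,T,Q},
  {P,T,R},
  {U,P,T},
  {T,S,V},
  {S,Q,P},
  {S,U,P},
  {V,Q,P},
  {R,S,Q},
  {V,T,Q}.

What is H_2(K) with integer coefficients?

Fix the vertex order P < Q < R < S < T < U < V and write every simplex with vertices in increasing order. Then dim K = 2 and the simplices of K are:

  0-simplices (7): P, Q, R, S, T, U, V
  1-simplices (21): PQ, PR, PS, PT, PU, PV, QR, QS, QT, QU, QV, RS, RT, RU, RV, ST, SU, SV, TU, TV, UV
  2-simplices (14): PQS, PQV, PRT, PRV, PSU, PTU, QRS, QRU, QTU, QTV, RST, RUV, STV, SUV

giving chain groups C_0 ≅ Z^7, C_1 ≅ Z^21, C_2 ≅ Z^14.

Boundary ∂_1: C_1 → C_0 maps an edge to its endpoints' difference, ∂[p,q] = q − p. For instance
  ∂PS = S − P.
As a 7×21 matrix over Z this has rank 6, with invariant factors (1,1,1,1,1,1).

Boundary ∂_2: C_2 → C_1 sends each 2-simplex [p,q,r] to [q,r] − [p,r] + [p,q]. For instance
  ∂PQV = QV − PV + PQ,
  ∂PRT = RT − PT + PR.
The resulting 21×14 matrix has rank 13, and its Smith normal form has invariant factors (1,1,1,1,1,1,1,1,1,1,1,1,1).

From H_k ≅ ker(∂_k) / im(∂_{k+1}) we obtain:

  H_2: rank ker ∂_2 − rank ∂_3 = (14 − 13) − 0 = 1, and there is no ∂_3, so H_2 ≅ Z.

H_2 = Z.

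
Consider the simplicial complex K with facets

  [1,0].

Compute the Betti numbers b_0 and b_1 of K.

Order the vertices as 0 < 1. Listing each simplex with vertices in this order, K has dimension 1 with simplices:

  0-simplices (2): [0], [1]
  1-simplices (1): [0,1]

giving chain groups C_0 ≅ Z^2, C_1 ≅ Z^1.

∂_1: C_1 → C_0 is given by ∂[p,q] = [q] − [p].
As a 2×1 matrix over Z this has rank 1, with invariant factors (1).

From H_k ≅ ker(∂_k) / im(∂_{k+1}) we obtain:

  H_0: rank C_0 − rank ∂_1 = 2 − 1 = 1, and the invariant factors of ∂_1 are all 1, so H_0 = Z.
  H_1: rank ker ∂_1 − rank ∂_2 = (1 − 1) − 0 = 0, and there is no ∂_2, so H_1 = 0.

As a check, the Euler characteristic is 2 − 1 = 1, which agrees with 1 − 0 = 1.

Hence the Betti numbers are b_0 = 1, b_1 = 0.

b_0 = 1, b_1 = 0.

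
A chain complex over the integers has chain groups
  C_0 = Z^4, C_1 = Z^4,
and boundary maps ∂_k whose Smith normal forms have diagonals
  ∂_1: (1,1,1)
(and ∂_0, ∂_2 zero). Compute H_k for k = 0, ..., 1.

H_0: b_0 = 4 − 0 − 3 = 1; torsion from ∂_1 factors > 1: none. So H_0 ≅ Z.
H_1: b_1 = 4 − 3 − 0 = 1; torsion from ∂_2 factors > 1: none. So H_1 ≅ Z.

H_0 ≅ Z,  H_1 ≅ Z.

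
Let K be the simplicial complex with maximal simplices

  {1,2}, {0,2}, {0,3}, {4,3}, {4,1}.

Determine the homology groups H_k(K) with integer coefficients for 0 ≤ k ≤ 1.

H_0 = Z,  H_1 = Z.

We work with the vertex ordering 0 < 1 < 2 < 3 < 4. The simplices of K, each written with vertices in increasing order, are:

  0-simplices (5): [0], [1], [2], [3], [4]
  1-simplices (5): [0,2], [0,3], [1,2], [1,4], [3,4]

Hence C_0 ≅ Z^5, C_1 ≅ Z^5.

∂_1: C_1 → C_0 is given by ∂[p,q] = [q] − [p].
The 5×5 boundary matrix has rank 4 and Smith normal form diag(1,1,1,1).

Now H_k = ker ∂_k / im ∂_{k+1}, so:

  H_0: rank C_0 − rank ∂_1 = 5 − 4 = 1, and the invariant factors of ∂_1 are all 1, so H_0 ≅ Z.
  H_1: rank ker ∂_1 − rank ∂_2 = (5 − 4) − 0 = 1, and there is no ∂_2, so H_1 ≅ Z.

As a check, the Euler characteristic is 5 − 5 = 0, which agrees with 1 − 1 = 0.
(K is a triangulation of the circle S^1.)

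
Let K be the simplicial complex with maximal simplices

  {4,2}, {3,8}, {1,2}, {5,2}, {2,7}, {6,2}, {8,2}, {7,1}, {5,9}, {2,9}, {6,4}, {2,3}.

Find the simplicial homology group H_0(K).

H_0 = Z.

Order the vertices as 1 < 2 < 3 < 4 < 5 < 6 < 7 < 8 < 9. Listing each simplex with vertices in this order, K has dimension 1 with simplices:

  0-simplices (9): [1], [2], [3], [4], [5], [6], [7], [8], [9]
  1-simplices (12): [1,2], [1,7], [2,3], [2,4], [2,5], [2,6], [2,7], [2,8], [2,9], [3,8], [4,6], [5,9]

giving chain groups C_0 ≅ Z^9, C_1 ≅ Z^12.

The boundary map ∂_1: C_1 → C_0 sends each edge [p,q] (with p < q) to q − p. For instance
  ∂[2,9] = [9] − [2].
As a 9×12 matrix over Z this has rank 8, with invariant factors (1,1,1,1,1,1,1,1).

Computing H_k = (kernel of ∂_k) / (image of ∂_{k+1}):

  H_0: rank C_0 − rank ∂_1 = 9 − 8 = 1, and the invariant factors of ∂_1 are all 1, so H_0 ≅ Z.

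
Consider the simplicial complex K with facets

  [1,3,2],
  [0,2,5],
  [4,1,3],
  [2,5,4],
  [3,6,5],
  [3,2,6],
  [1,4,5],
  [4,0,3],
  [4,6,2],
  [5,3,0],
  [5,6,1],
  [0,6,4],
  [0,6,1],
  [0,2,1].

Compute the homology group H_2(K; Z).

K has 7 vertices, 21 edges, 14 triangles.
rank ∂_2 = 13, rank ∂_3 = 0 ⇒ b_2 = 14 − 13 − 0 = 1. So H_2 = Z.

H_2 ≅ Z.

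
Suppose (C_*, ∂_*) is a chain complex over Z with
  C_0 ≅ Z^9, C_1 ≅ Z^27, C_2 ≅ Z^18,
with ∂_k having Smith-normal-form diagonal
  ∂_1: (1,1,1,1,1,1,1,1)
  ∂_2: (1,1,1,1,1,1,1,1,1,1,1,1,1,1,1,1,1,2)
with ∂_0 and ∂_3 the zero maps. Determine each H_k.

H_0: b_0 = 9 − 0 − 8 = 1; torsion from ∂_1 factors > 1: none. So H_0 ≅ Z.
H_1: b_1 = 27 − 8 − 18 = 1; torsion from ∂_2 factors > 1: [2]. So H_1 ≅ Z ⊕ Z/2.
H_2: b_2 = 18 − 18 − 0 = 0; torsion from ∂_3 factors > 1: none. So H_2 ≅ 0.

H_0 ≅ Z,  H_1 ≅ Z ⊕ Z/2,  H_2 = 0.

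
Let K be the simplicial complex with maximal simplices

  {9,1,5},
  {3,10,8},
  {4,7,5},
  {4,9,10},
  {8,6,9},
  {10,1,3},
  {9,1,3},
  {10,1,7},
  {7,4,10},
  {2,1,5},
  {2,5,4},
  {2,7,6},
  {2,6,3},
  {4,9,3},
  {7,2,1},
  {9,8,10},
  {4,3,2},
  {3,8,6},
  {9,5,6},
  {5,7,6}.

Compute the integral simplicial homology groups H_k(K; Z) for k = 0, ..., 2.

H_0 = Z,  H_1 = Z ⊕ Z/2,  H_2 = 0.

Fix the vertex order 1 < 2 < 3 < 4 < 5 < 6 < 7 < 8 < 9 < 10 and write every simplex with vertices in increasing order. Then dim K = 2 and the simplices of K are:

  0-simplices (10): [1], [2], [3], [4], [5], [6], [7], [8], [9], [10]
  1-simplices (30): (30 of them)
  2-simplices (20): (20 of them)

Hence C_0 ≅ Z^10, C_1 ≅ Z^30, C_2 ≅ Z^20.

The boundary map ∂_1: C_1 → C_0 is given by ∂[p,q] = [q] − [p]. For instance
  ∂[2,6] = [6] − [2].
The resulting 10×30 matrix has rank 9, and its Smith normal form has invariant factors (1,1,1,1,1,1,1,1,1).

Boundary ∂_2: C_2 → C_1 sends each 2-simplex [p,q,r] to [q,r] − [p,r] + [p,q]. For instance
  ∂[3,4,9] = [4,9] − [3,9] + [3,4],
  ∂[1,3,10] = [3,10] − [1,10] + [1,3].
As a 30×20 matrix over Z this has rank 20, with invariant factors (1,1,1,1,1,1,1,1,1,1,1,1,1,1,1,1,1,1,1,2).

Now H_k = ker ∂_k / im ∂_{k+1}, so:

  H_0: rank C_0 − rank ∂_1 = 10 − 9 = 1, and the invariant factors of ∂_1 are all 1, so H_0 = Z.
  H_1: rank ker ∂_1 − rank ∂_2 = (30 − 9) − 20 = 1, and ∂_2 has invariant factor 2 > 1, so H_1 = Z ⊕ Z/2.
  H_2: rank ker ∂_2 − rank ∂_3 = (20 − 20) − 0 = 0, and there is no ∂_3, so H_2 = 0.

(K is a triangulation of the Klein bottle.)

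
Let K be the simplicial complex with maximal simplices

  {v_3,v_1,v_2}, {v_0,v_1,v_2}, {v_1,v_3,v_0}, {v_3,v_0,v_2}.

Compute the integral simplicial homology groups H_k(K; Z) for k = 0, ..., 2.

H_0 = Z,  H_1 = 0,  H_2 = Z.

We work with the vertex ordering v_0 < v_1 < v_2 < v_3. The simplices of K, each written with vertices in increasing order, are:

  0-simplices (4): [v_0], [v_1], [v_2], [v_3]
  1-simplices (6): [v_0,v_1], [v_0,v_2], [v_0,v_3], [v_1,v_2], [v_1,v_3], [v_2,v_3]
  2-simplices (4): [v_0,v_1,v_2], [v_0,v_1,v_3], [v_0,v_2,v_3], [v_1,v_2,v_3]

giving chain groups C_0 ≅ Z^4, C_1 ≅ Z^6, C_2 ≅ Z^4.

The boundary map ∂_1: C_1 → C_0 is given by ∂[p,q] = [q] − [p].
As a 4×6 matrix over Z this has rank 3, with invariant factors (1,1,1).

Boundary ∂_2: C_2 → C_1 acts by ∂[p,q,r] = [q,r] − [p,r] + [p,q]. For instance
  ∂[v_1,v_2,v_3] = [v_2,v_3] − [v_1,v_3] + [v_1,v_2],
  ∂[v_0,v_2,v_3] = [v_2,v_3] − [v_0,v_3] + [v_0,v_2].
As a 6×4 matrix over Z this has rank 3, with invariant factors (1,1,1).

Now H_k = ker ∂_k / im ∂_{k+1}, so:

  H_0: rank C_0 − rank ∂_1 = 4 − 3 = 1, and the invariant factors of ∂_1 are all 1, so H_0 = Z.
  H_1: rank ker ∂_1 − rank ∂_2 = (6 − 3) − 3 = 0, and the invariant factors of ∂_2 are all 1, so H_1 = 0.
  H_2: rank ker ∂_2 − rank ∂_3 = (4 − 3) − 0 = 1, and there is no ∂_3, so H_2 = Z.

(K is a triangulation of the 2-sphere S^2.)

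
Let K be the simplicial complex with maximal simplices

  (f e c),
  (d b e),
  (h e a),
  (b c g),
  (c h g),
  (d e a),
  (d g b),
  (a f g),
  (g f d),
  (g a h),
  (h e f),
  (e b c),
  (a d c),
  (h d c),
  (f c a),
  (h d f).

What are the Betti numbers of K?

Fix the vertex order a < b < c < d < e < f < g < h and write every simplex with vertices in increasing order. Then dim K = 2 and the simplices of K are:

  0-simplices (8): a, b, c, d, e, f, g, h
  1-simplices (24): ac, ad, ae, af, ag, ah, bc, bd, be, bg, cd, ce, cf, cg, ch, de, df, dg, dh, ef, eh, fg, fh, gh
  2-simplices (16): acd, acf, ade, aeh, afg, agh, bce, bcg, bde, bdg, cdh, cef, cgh, dfg, dfh, efh

giving chain groups C_0 ≅ Z^8, C_1 ≅ Z^24, C_2 ≅ Z^16.

∂_1: C_1 → C_0 is given by ∂[p,q] = [q] − [p]. For instance
  ∂dh = h − d.
As a 8×24 matrix over Z this has rank 7, with invariant factors (1,1,1,1,1,1,1).

∂_2: C_2 → C_1 sends each 2-simplex [p,q,r] to [q,r] − [p,r] + [p,q]. For instance
  ∂dfg = fg − dg + df,
  ∂aeh = eh − ah + ae.
This gives a 24×16 integer matrix of rank 15; reducing to Smith normal form yields diagonal entries (1,1,1,1,1,1,1,1,1,1,1,1,1,1,1).

From H_k ≅ ker(∂_k) / im(∂_{k+1}) we obtain:

  H_0: rank C_0 − rank ∂_1 = 8 − 7 = 1, and the invariant factors of ∂_1 are all 1, so H_0 = Z.
  H_1: rank ker ∂_1 − rank ∂_2 = (24 − 7) − 15 = 2, and the invariant factors of ∂_2 are all 1, so H_1 = Z^2.
  H_2: rank ker ∂_2 − rank ∂_3 = (16 − 15) − 0 = 1, and there is no ∂_3, so H_2 = Z.

(K is a triangulation of the torus T^2.)

Hence the Betti numbers are b_0 = 1, b_1 = 2, b_2 = 1.

b_0 = 1, b_1 = 2, b_2 = 1.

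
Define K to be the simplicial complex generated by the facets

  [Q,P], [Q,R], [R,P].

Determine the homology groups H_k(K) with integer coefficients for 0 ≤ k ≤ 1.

H_0 = Z,  H_1 = Z.

Fix the vertex order P < Q < R and write every simplex with vertices in increasing order. Then dim K = 1 and the simplices of K are:

  0-simplices (3): P, Q, R
  1-simplices (3): PQ, PR, QR

Hence C_0 ≅ Z^3, C_1 ≅ Z^3.

The boundary map ∂_1: C_1 → C_0 is given by ∂[p,q] = [q] − [p].
As a 3×3 matrix over Z this has rank 2, with invariant factors (1,1).

Computing H_k = (kernel of ∂_k) / (image of ∂_{k+1}):

  H_0: rank C_0 − rank ∂_1 = 3 − 2 = 1, and the invariant factors of ∂_1 are all 1, so H_0 = Z.
  H_1: rank ker ∂_1 − rank ∂_2 = (3 − 2) − 0 = 1, and there is no ∂_2, so H_1 = Z.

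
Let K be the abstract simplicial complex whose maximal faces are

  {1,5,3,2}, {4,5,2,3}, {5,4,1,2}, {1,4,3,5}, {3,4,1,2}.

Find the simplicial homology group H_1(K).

H_1 ≅ 0.

Fix the vertex order 1 < 2 < 3 < 4 < 5 and write every simplex with vertices in increasing order. Then dim K = 3 and the simplices of K are:

  0-simplices (5): [1], [2], [3], [4], [5]
  1-simplices (10): [1,2], [1,3], [1,4], [1,5], [2,3], [2,4], [2,5], [3,4], [3,5], [4,5]
  2-simplices (10): [1,2,3], [1,2,4], [1,2,5], [1,3,4], [1,3,5], [1,4,5], [2,3,4], [2,3,5], [2,4,5], [3,4,5]
  3-simplices (5): [1,2,3,4], [1,2,3,5], [1,2,4,5], [1,3,4,5], [2,3,4,5]

Hence C_0 ≅ Z^5, C_1 ≅ Z^10, C_2 ≅ Z^10, C_3 ≅ Z^5.

Boundary ∂_1: C_1 → C_0 is given by ∂[p,q] = [q] − [p]. For instance
  ∂[3,4] = [4] − [3].
This gives a 5×10 integer matrix of rank 4; reducing to Smith normal form yields diagonal entries (1,1,1,1).

Boundary ∂_2: C_2 → C_1 acts by ∂[p,q,r] = [q,r] − [p,r] + [p,q]. For instance
  ∂[1,3,5] = [3,5] − [1,5] + [1,3],
  ∂[3,4,5] = [4,5] − [3,5] + [3,4].
The 10×10 boundary matrix has rank 6 and Smith normal form diag(1,1,1,1,1,1).

Boundary ∂_3: C_3 → C_2 sends each 3-simplex σ to the alternating sum Σ_i (−1)^i (σ with its i-th vertex removed). For instance
  ∂[2,3,4,5] = [3,4,5] − [2,4,5] + [2,3,5] − [2,3,4],
  ∂[1,3,4,5] = [3,4,5] − [1,4,5] + [1,3,5] − [1,3,4].
The 10×5 boundary matrix has rank 4 and Smith normal form diag(1,1,1,1).

Reading off H_k = ker ∂_k / im ∂_{k+1}:

  H_1: rank ker ∂_1 − rank ∂_2 = (10 − 4) − 6 = 0, and the invariant factors of ∂_2 are all 1, so H_1 ≅ 0.

(K is a triangulation of the 3-sphere S^3.)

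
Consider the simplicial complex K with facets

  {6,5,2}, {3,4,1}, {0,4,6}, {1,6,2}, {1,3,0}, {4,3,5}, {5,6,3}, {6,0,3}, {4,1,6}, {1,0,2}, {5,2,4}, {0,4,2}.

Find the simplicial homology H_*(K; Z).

H_0 = Z,  H_1 = Z_2,  H_2 = 0.

We work with the vertex ordering 0 < 1 < 2 < 3 < 4 < 5 < 6. The simplices of K, each written with vertices in increasing order, are:

  0-simplices (7): [0], [1], [2], [3], [4], [5], [6]
  1-simplices (18): [0,1], [0,2], [0,3], [0,4], [0,6], [1,2], [1,3], [1,4], [1,6], [2,4], [2,5], [2,6], [3,4], [3,5], [3,6], [4,5], [4,6], [5,6]
  2-simplices (12): [0,1,2], [0,1,3], [0,2,4], [0,3,6], [0,4,6], [1,2,6], [1,3,4], [1,4,6], [2,4,5], [2,5,6], [3,4,5], [3,5,6]

giving chain groups C_0 ≅ Z^7, C_1 ≅ Z^18, C_2 ≅ Z^12.

∂_1: C_1 → C_0 sends each edge [p,q] (with p < q) to q − p.
As a 7×18 matrix over Z this has rank 6, with invariant factors (1,1,1,1,1,1).

Boundary ∂_2: C_2 → C_1 acts by ∂[p,q,r] = [q,r] − [p,r] + [p,q]. For instance
  ∂[3,4,5] = [4,5] − [3,5] + [3,4],
  ∂[3,5,6] = [5,6] − [3,6] + [3,5].
The resulting 18×12 matrix has rank 12, and its Smith normal form has invariant factors (1,1,1,1,1,1,1,1,1,1,1,2).

Reading off H_k = ker ∂_k / im ∂_{k+1}:

  H_0: rank C_0 − rank ∂_1 = 7 − 6 = 1, and the invariant factors of ∂_1 are all 1, so H_0 = Z.
  H_1: rank ker ∂_1 − rank ∂_2 = (18 − 6) − 12 = 0, and ∂_2 has invariant factor 2 > 1, so H_1 = Z_2.
  H_2: rank ker ∂_2 − rank ∂_3 = (12 − 12) − 0 = 0, and there is no ∂_3, so H_2 = 0.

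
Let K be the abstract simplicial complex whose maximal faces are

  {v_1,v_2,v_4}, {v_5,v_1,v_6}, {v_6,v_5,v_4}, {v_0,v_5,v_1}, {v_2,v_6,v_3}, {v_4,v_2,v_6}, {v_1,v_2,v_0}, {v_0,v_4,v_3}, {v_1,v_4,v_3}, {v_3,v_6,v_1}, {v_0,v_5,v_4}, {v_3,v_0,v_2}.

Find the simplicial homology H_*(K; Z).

Fix the vertex order v_0 < v_1 < v_2 < v_3 < v_4 < v_5 < v_6 and write every simplex with vertices in increasing order. Then dim K = 2 and the simplices of K are:

  0-simplices (7): [v_0], [v_1], [v_2], [v_3], [v_4], [v_5], [v_6]
  1-simplices (18): (18 of them)
  2-simplices (12): (12 of them)

Hence C_0 ≅ Z^7, C_1 ≅ Z^18, C_2 ≅ Z^12.

Boundary ∂_1: C_1 → C_0 is given by ∂[p,q] = [q] − [p].
The 7×18 boundary matrix has rank 6 and Smith normal form diag(1,1,1,1,1,1).

Boundary ∂_2: C_2 → C_1 sends each 2-simplex [p,q,r] to [q,r] − [p,r] + [p,q]. For instance
  ∂[v_1,v_5,v_6] = [v_5,v_6] − [v_1,v_6] + [v_1,v_5],
  ∂[v_0,v_1,v_5] = [v_1,v_5] − [v_0,v_5] + [v_0,v_1].
As a 18×12 matrix over Z this has rank 12, with invariant factors (1,1,1,1,1,1,1,1,1,1,1,2).

Computing H_k = (kernel of ∂_k) / (image of ∂_{k+1}):

  H_0: rank C_0 − rank ∂_1 = 7 − 6 = 1, and the invariant factors of ∂_1 are all 1, so H_0 = Z.
  H_1: rank ker ∂_1 − rank ∂_2 = (18 − 6) − 12 = 0, and ∂_2 has invariant factor 2 > 1, so H_1 = Z/2Z.
  H_2: rank ker ∂_2 − rank ∂_3 = (12 − 12) − 0 = 0, and there is no ∂_3, so H_2 = 0.

H_0 = Z,  H_1 = Z/2Z,  H_2 = 0.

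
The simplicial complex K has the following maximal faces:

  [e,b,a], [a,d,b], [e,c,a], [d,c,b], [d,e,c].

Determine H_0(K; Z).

K has 5 vertices, 10 edges, 5 triangles.
rank ∂_0 = 0, rank ∂_1 = 4 ⇒ b_0 = 5 − 0 − 4 = 1; all invariant factors of ∂_1 are 1 so no torsion. So H_0 ≅ Z.

H_0 ≅ Z.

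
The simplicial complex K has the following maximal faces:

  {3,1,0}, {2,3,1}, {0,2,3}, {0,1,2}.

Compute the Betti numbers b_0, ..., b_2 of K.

b_0 = 1, b_1 = 0, b_2 = 1.

Take the total order 0 < 1 < 2 < 3 on the vertex set. Then K (dimension 2) consists of the simplices:

  0-simplices (4): [0], [1], [2], [3]
  1-simplices (6): [0,1], [0,2], [0,3], [1,2], [1,3], [2,3]
  2-simplices (4): [0,1,2], [0,1,3], [0,2,3], [1,2,3]

so the chain groups are C_0 ≅ Z^4, C_1 ≅ Z^6, C_2 ≅ Z^4.

∂_1: C_1 → C_0 maps an edge to its endpoints' difference, ∂[p,q] = q − p.
The resulting 4×6 matrix has rank 3, and its Smith normal form has invariant factors (1,1,1).

Boundary ∂_2: C_2 → C_1 acts by ∂[p,q,r] = [q,r] − [p,r] + [p,q]. For instance
  ∂[0,1,3] = [1,3] − [0,3] + [0,1],
  ∂[0,1,2] = [1,2] − [0,2] + [0,1].
This gives a 6×4 integer matrix of rank 3; reducing to Smith normal form yields diagonal entries (1,1,1).

Now H_k = ker ∂_k / im ∂_{k+1}, so:

  H_0: rank C_0 − rank ∂_1 = 4 − 3 = 1, and the invariant factors of ∂_1 are all 1, so H_0 = Z.
  H_1: rank ker ∂_1 − rank ∂_2 = (6 − 3) − 3 = 0, and the invariant factors of ∂_2 are all 1, so H_1 = 0.
  H_2: rank ker ∂_2 − rank ∂_3 = (4 − 3) − 0 = 1, and there is no ∂_3, so H_2 = Z.

As a check, the Euler characteristic is 4 − 6 + 4 = 2, which agrees with 1 − 0 + 1 = 2.

Hence the Betti numbers are b_0 = 1, b_1 = 0, b_2 = 1.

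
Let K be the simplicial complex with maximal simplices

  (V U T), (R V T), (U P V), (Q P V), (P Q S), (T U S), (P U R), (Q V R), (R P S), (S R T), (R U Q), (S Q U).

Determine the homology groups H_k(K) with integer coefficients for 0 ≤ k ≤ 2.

H_0 ≅ Z,  H_1 ≅ Z/2,  H_2 = 0.

Order the vertices as P < Q < R < S < T < U < V. Listing each simplex with vertices in this order, K has dimension 2 with simplices:

  0-simplices (7): P, Q, R, S, T, U, V
  1-simplices (18): PQ, PR, PS, PU, PV, QR, QS, QU, QV, RS, RT, RU, RV, ST, SU, TU, TV, UV
  2-simplices (12): PQS, PQV, PRS, PRU, PUV, QRU, QRV, QSU, RST, RTV, STU, TUV

Hence C_0 ≅ Z^7, C_1 ≅ Z^18, C_2 ≅ Z^12.

Boundary ∂_1: C_1 → C_0 maps an edge to its endpoints' difference, ∂[p,q] = q − p. For instance
  ∂SU = U − S.
This gives a 7×18 integer matrix of rank 6; reducing to Smith normal form yields diagonal entries (1,1,1,1,1,1).

Boundary ∂_2: C_2 → C_1 sends each 2-simplex [p,q,r] to [q,r] − [p,r] + [p,q]. For instance
  ∂PRU = RU − PU + PR,
  ∂QRU = RU − QU + QR.
The resulting 18×12 matrix has rank 12, and its Smith normal form has invariant factors (1,1,1,1,1,1,1,1,1,1,1,2).

Reading off H_k = ker ∂_k / im ∂_{k+1}:

  H_0: rank C_0 − rank ∂_1 = 7 − 6 = 1, and the invariant factors of ∂_1 are all 1, so H_0 = Z.
  H_1: rank ker ∂_1 − rank ∂_2 = (18 − 6) − 12 = 0, and ∂_2 has invariant factor 2 > 1, so H_1 = Z/2.
  H_2: rank ker ∂_2 − rank ∂_3 = (12 − 12) − 0 = 0, and there is no ∂_3, so H_2 = 0.

As a check, the Euler characteristic is 7 − 18 + 12 = 1, which agrees with 1 − 0 + 0 = 1.
(K is a triangulation of the real projective plane RP^2.)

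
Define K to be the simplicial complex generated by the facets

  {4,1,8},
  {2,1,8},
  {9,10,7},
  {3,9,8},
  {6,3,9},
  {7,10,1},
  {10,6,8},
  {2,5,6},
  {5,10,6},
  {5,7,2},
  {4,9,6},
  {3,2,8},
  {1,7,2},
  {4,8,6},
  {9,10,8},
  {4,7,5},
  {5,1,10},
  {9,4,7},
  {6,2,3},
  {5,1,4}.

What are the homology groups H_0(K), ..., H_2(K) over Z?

H_0 ≅ Z,  H_1 ≅ Z ⊕ Z/2,  H_2 = 0.

Fix the vertex order 1 < 2 < 3 < 4 < 5 < 6 < 7 < 8 < 9 < 10 and write every simplex with vertices in increasing order. Then dim K = 2 and the simplices of K are:

  0-simplices (10): [1], [2], [3], [4], [5], [6], [7], [8], [9], [10]
  1-simplices (30): (30 of them)
  2-simplices (20): (20 of them)

so the chain groups are C_0 ≅ Z^10, C_1 ≅ Z^30, C_2 ≅ Z^20.

Boundary ∂_1: C_1 → C_0 is given by ∂[p,q] = [q] − [p]. For instance
  ∂[8,9] = [9] − [8].
The resulting 10×30 matrix has rank 9, and its Smith normal form has invariant factors (1,1,1,1,1,1,1,1,1).

∂_2: C_2 → C_1 sends each 2-simplex [p,q,r] to [q,r] − [p,r] + [p,q]. For instance
  ∂[4,6,9] = [6,9] − [4,9] + [4,6],
  ∂[7,9,10] = [9,10] − [7,10] + [7,9].
The resulting 30×20 matrix has rank 20, and its Smith normal form has invariant factors (1,1,1,1,1,1,1,1,1,1,1,1,1,1,1,1,1,1,1,2).

Reading off H_k = ker ∂_k / im ∂_{k+1}:

  H_0: rank C_0 − rank ∂_1 = 10 − 9 = 1, and the invariant factors of ∂_1 are all 1, so H_0 = Z.
  H_1: rank ker ∂_1 − rank ∂_2 = (30 − 9) − 20 = 1, and ∂_2 has invariant factor 2 > 1, so H_1 = Z ⊕ Z/2.
  H_2: rank ker ∂_2 − rank ∂_3 = (20 − 20) − 0 = 0, and there is no ∂_3, so H_2 = 0.

As a check, the Euler characteristic is 10 − 30 + 20 = 0, which agrees with 1 − 1 + 0 = 0.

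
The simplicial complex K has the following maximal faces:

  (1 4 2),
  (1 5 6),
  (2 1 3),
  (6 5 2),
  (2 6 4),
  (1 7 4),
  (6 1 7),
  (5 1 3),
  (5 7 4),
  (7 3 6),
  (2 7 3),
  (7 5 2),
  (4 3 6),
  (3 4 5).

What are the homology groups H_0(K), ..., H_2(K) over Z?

Take the total order 1 < 2 < 3 < 4 < 5 < 6 < 7 on the vertex set. Then K (dimension 2) consists of the simplices:

  0-simplices (7): [1], [2], [3], [4], [5], [6], [7]
  1-simplices (21): [1,2], [1,3], [1,4], [1,5], [1,6], [1,7], [2,3], [2,4], [2,5], [2,6], [2,7], [3,4], [3,5], [3,6], [3,7], [4,5], [4,6], [4,7], [5,6], [5,7], [6,7]
  2-simplices (14): [1,2,3], [1,2,4], [1,3,5], [1,4,7], [1,5,6], [1,6,7], [2,3,7], [2,4,6], [2,5,6], [2,5,7], [3,4,5], [3,4,6], [3,6,7], [4,5,7]

Hence C_0 ≅ Z^7, C_1 ≅ Z^21, C_2 ≅ Z^14.

The boundary map ∂_1: C_1 → C_0 sends each edge [p,q] (with p < q) to q − p. For instance
  ∂[5,6] = [6] − [5].
The resulting 7×21 matrix has rank 6, and its Smith normal form has invariant factors (1,1,1,1,1,1).

∂_2: C_2 → C_1 acts by ∂[p,q,r] = [q,r] − [p,r] + [p,q]. For instance
  ∂[1,2,3] = [2,3] − [1,3] + [1,2],
  ∂[3,4,6] = [4,6] − [3,6] + [3,4].
This gives a 21×14 integer matrix of rank 13; reducing to Smith normal form yields diagonal entries (1,1,1,1,1,1,1,1,1,1,1,1,1).

Reading off H_k = ker ∂_k / im ∂_{k+1}:

  H_0: rank C_0 − rank ∂_1 = 7 − 6 = 1, and the invariant factors of ∂_1 are all 1, so H_0 ≅ Z.
  H_1: rank ker ∂_1 − rank ∂_2 = (21 − 6) − 13 = 2, and the invariant factors of ∂_2 are all 1, so H_1 ≅ Z^2.
  H_2: rank ker ∂_2 − rank ∂_3 = (14 − 13) − 0 = 1, and there is no ∂_3, so H_2 ≅ Z.

As a check, the Euler characteristic is 7 − 21 + 14 = 0, which agrees with 1 − 2 + 1 = 0.

H_0 = Z,  H_1 = Z^2,  H_2 = Z.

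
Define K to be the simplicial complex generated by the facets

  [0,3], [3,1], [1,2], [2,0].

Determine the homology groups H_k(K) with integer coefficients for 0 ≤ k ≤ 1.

Order the vertices as 0 < 1 < 2 < 3. Listing each simplex with vertices in this order, K has dimension 1 with simplices:

  0-simplices (4): [0], [1], [2], [3]
  1-simplices (4): [0,2], [0,3], [1,2], [1,3]

giving chain groups C_0 ≅ Z^4, C_1 ≅ Z^4.

The boundary map ∂_1: C_1 → C_0 sends each edge [p,q] (with p < q) to q − p. For instance
  ∂[1,2] = [2] − [1].
This gives a 4×4 integer matrix of rank 3; reducing to Smith normal form yields diagonal entries (1,1,1).

Computing H_k = (kernel of ∂_k) / (image of ∂_{k+1}):

  H_0: rank C_0 − rank ∂_1 = 4 − 3 = 1, and the invariant factors of ∂_1 are all 1, so H_0 = Z.
  H_1: rank ker ∂_1 − rank ∂_2 = (4 − 3) − 0 = 1, and there is no ∂_2, so H_1 = Z.

(K is a triangulation of the circle S^1.)

H_0 = Z,  H_1 = Z.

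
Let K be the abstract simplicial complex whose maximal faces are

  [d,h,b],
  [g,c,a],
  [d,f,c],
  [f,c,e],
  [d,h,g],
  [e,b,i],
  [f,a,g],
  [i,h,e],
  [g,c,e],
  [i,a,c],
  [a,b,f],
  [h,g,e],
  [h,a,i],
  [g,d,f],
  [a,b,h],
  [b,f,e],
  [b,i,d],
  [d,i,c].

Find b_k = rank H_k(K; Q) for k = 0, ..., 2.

Order the vertices as a < b < c < d < e < f < g < h < i. Listing each simplex with vertices in this order, K has dimension 2 with simplices:

  0-simplices (9): a, b, c, d, e, f, g, h, i
  1-simplices (27): ab, ac, af, ag, ah, ai, bd, be, bf, bh, bi, cd, ce, cf, cg, ci, df, dg, dh, di, ef, eg, eh, ei, fg, gh, hi
  2-simplices (18): abf, abh, acg, aci, afg, ahi, bdh, bdi, bef, bei, cdf, cdi, cef, ceg, dfg, dgh, egh, ehi

giving chain groups C_0 ≅ Z^9, C_1 ≅ Z^27, C_2 ≅ Z^18.

Boundary ∂_1: C_1 → C_0 sends each edge [p,q] (with p < q) to q − p.
This gives a 9×27 integer matrix of rank 8; reducing to Smith normal form yields diagonal entries (1,1,1,1,1,1,1,1).

∂_2: C_2 → C_1 maps a triangle to the signed sum of its edges. For instance
  ∂cdf = df − cf + cd,
  ∂ahi = hi − ai + ah.
This gives a 27×18 integer matrix of rank 18; reducing to Smith normal form yields diagonal entries (1,1,1,1,1,1,1,1,1,1,1,1,1,1,1,1,1,2).

Reading off H_k = ker ∂_k / im ∂_{k+1}:

  H_0: rank C_0 − rank ∂_1 = 9 − 8 = 1, and the invariant factors of ∂_1 are all 1, so H_0 ≅ Z.
  H_1: rank ker ∂_1 − rank ∂_2 = (27 − 8) − 18 = 1, and ∂_2 has invariant factor 2 > 1, so H_1 ≅ Z ⊕ Z_2.
  H_2: rank ker ∂_2 − rank ∂_3 = (18 − 18) − 0 = 0, and there is no ∂_3, so H_2 ≅ 0.

As a check, the Euler characteristic is 9 − 27 + 18 = 0, which agrees with 1 − 1 + 0 = 0.

Hence the Betti numbers are b_0 = 1, b_1 = 1, b_2 = 0.

b_0 = 1, b_1 = 1, b_2 = 0.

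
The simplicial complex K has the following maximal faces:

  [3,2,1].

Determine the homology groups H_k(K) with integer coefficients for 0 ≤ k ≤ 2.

H_0 = Z,  H_1 = 0,  H_2 = 0.

Take the total order 1 < 2 < 3 on the vertex set. Then K (dimension 2) consists of the simplices:

  0-simplices (3): [1], [2], [3]
  1-simplices (3): [1,2], [1,3], [2,3]
  2-simplices (1): [1,2,3]

so the chain groups are C_0 ≅ Z^3, C_1 ≅ Z^3, C_2 ≅ Z^1.

Boundary ∂_1: C_1 → C_0 is given by ∂[p,q] = [q] − [p].
The resulting 3×3 matrix has rank 2, and its Smith normal form has invariant factors (1,1).

The boundary map ∂_2: C_2 → C_1 sends each 2-simplex [p,q,r] to [q,r] − [p,r] + [p,q]. For instance
  ∂[1,2,3] = [2,3] − [1,3] + [1,2].
As a 3×1 matrix over Z this has rank 1, with invariant factors (1).

Now H_k = ker ∂_k / im ∂_{k+1}, so:

  H_0: rank C_0 − rank ∂_1 = 3 − 2 = 1, and the invariant factors of ∂_1 are all 1, so H_0 ≅ Z.
  H_1: rank ker ∂_1 − rank ∂_2 = (3 − 2) − 1 = 0, and the invariant factors of ∂_2 are all 1, so H_1 ≅ 0.
  H_2: rank ker ∂_2 − rank ∂_3 = (1 − 1) − 0 = 0, and there is no ∂_3, so H_2 ≅ 0.

As a check, the Euler characteristic is 3 − 3 + 1 = 1, which agrees with 1 − 0 + 0 = 1.
(K is a triangulation of the 2-simplex.)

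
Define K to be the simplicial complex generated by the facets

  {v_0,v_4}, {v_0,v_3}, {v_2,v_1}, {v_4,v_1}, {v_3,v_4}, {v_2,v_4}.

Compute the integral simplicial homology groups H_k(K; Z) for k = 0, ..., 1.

Order the vertices as v_0 < v_1 < v_2 < v_3 < v_4. Listing each simplex with vertices in this order, K has dimension 1 with simplices:

  0-simplices (5): [v_0], [v_1], [v_2], [v_3], [v_4]
  1-simplices (6): [v_0,v_3], [v_0,v_4], [v_1,v_2], [v_1,v_4], [v_2,v_4], [v_3,v_4]

Hence C_0 ≅ Z^5, C_1 ≅ Z^6.

Boundary ∂_1: C_1 → C_0 is given by ∂[p,q] = [q] − [p]. For instance
  ∂[v_1,v_4] = [v_4] − [v_1].
As a 5×6 matrix over Z this has rank 4, with invariant factors (1,1,1,1).

Reading off H_k = ker ∂_k / im ∂_{k+1}:

  H_0: rank C_0 − rank ∂_1 = 5 − 4 = 1, and the invariant factors of ∂_1 are all 1, so H_0 = Z.
  H_1: rank ker ∂_1 − rank ∂_2 = (6 − 4) − 0 = 2, and there is no ∂_2, so H_1 = Z^2.

H_0 ≅ Z,  H_1 ≅ Z^2.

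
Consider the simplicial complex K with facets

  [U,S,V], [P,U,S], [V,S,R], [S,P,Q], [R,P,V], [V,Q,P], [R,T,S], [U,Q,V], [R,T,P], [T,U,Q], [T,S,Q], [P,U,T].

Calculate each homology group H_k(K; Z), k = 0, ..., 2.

H_0 ≅ Z,  H_1 ≅ Z/2,  H_2 = 0.

Fix the vertex order P < Q < R < S < T < U < V and write every simplex with vertices in increasing order. Then dim K = 2 and the simplices of K are:

  0-simplices (7): P, Q, R, S, T, U, V
  1-simplices (18): PQ, PR, PS, PT, PU, PV, QS, QT, QU, QV, RS, RT, RV, ST, SU, SV, TU, UV
  2-simplices (12): PQS, PQV, PRT, PRV, PSU, PTU, QST, QTU, QUV, RST, RSV, SUV

giving chain groups C_0 ≅ Z^7, C_1 ≅ Z^18, C_2 ≅ Z^12.

The boundary map ∂_1: C_1 → C_0 maps an edge to its endpoints' difference, ∂[p,q] = q − p. For instance
  ∂PR = R − P.
As a 7×18 matrix over Z this has rank 6, with invariant factors (1,1,1,1,1,1).

Boundary ∂_2: C_2 → C_1 acts by ∂[p,q,r] = [q,r] − [p,r] + [p,q]. For instance
  ∂PRV = RV − PV + PR,
  ∂PSU = SU − PU + PS.
The 18×12 boundary matrix has rank 12 and Smith normal form diag(1,1,1,1,1,1,1,1,1,1,1,2).

Now H_k = ker ∂_k / im ∂_{k+1}, so:

  H_0: rank C_0 − rank ∂_1 = 7 − 6 = 1, and the invariant factors of ∂_1 are all 1, so H_0 ≅ Z.
  H_1: rank ker ∂_1 − rank ∂_2 = (18 − 6) − 12 = 0, and ∂_2 has invariant factor 2 > 1, so H_1 ≅ Z/2.
  H_2: rank ker ∂_2 − rank ∂_3 = (12 − 12) − 0 = 0, and there is no ∂_3, so H_2 ≅ 0.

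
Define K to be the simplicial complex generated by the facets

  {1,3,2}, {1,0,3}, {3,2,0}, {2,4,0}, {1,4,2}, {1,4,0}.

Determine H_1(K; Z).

Fix the vertex order 0 < 1 < 2 < 3 < 4 and write every simplex with vertices in increasing order. Then dim K = 2 and the simplices of K are:

  0-simplices (5): [0], [1], [2], [3], [4]
  1-simplices (9): [0,1], [0,2], [0,3], [0,4], [1,2], [1,3], [1,4], [2,3], [2,4]
  2-simplices (6): [0,1,3], [0,1,4], [0,2,3], [0,2,4], [1,2,3], [1,2,4]

giving chain groups C_0 ≅ Z^5, C_1 ≅ Z^9, C_2 ≅ Z^6.

Boundary ∂_1: C_1 → C_0 maps an edge to its endpoints' difference, ∂[p,q] = q − p.
The 5×9 boundary matrix has rank 4 and Smith normal form diag(1,1,1,1).

Boundary ∂_2: C_2 → C_1 acts by ∂[p,q,r] = [q,r] − [p,r] + [p,q]. For instance
  ∂[0,2,4] = [2,4] − [0,4] + [0,2],
  ∂[1,2,3] = [2,3] − [1,3] + [1,2].
As a 9×6 matrix over Z this has rank 5, with invariant factors (1,1,1,1,1).

Now H_k = ker ∂_k / im ∂_{k+1}, so:

  H_1: rank ker ∂_1 − rank ∂_2 = (9 − 4) − 5 = 0, and the invariant factors of ∂_2 are all 1, so H_1 = 0.

H_1 = 0.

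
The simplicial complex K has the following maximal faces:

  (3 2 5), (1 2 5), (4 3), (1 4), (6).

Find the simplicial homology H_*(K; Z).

H_0 ≅ Z^2,  H_1 ≅ Z,  H_2 = 0.

Fix the vertex order 1 < 2 < 3 < 4 < 5 < 6 and write every simplex with vertices in increasing order. Then dim K = 2 and the simplices of K are:

  0-simplices (6): [1], [2], [3], [4], [5], [6]
  1-simplices (7): [1,2], [1,4], [1,5], [2,3], [2,5], [3,4], [3,5]
  2-simplices (2): [1,2,5], [2,3,5]

giving chain groups C_0 ≅ Z^6, C_1 ≅ Z^7, C_2 ≅ Z^2.

∂_1: C_1 → C_0 sends each edge [p,q] (with p < q) to q − p. For instance
  ∂[1,2] = [2] − [1].
The 6×7 boundary matrix has rank 4 and Smith normal form diag(1,1,1,1).

The boundary map ∂_2: C_2 → C_1 sends each 2-simplex [p,q,r] to [q,r] − [p,r] + [p,q]. For instance
  ∂[1,2,5] = [2,5] − [1,5] + [1,2],
  ∂[2,3,5] = [3,5] − [2,5] + [2,3].
The resulting 7×2 matrix has rank 2, and its Smith normal form has invariant factors (1,1).

Reading off H_k = ker ∂_k / im ∂_{k+1}:

  H_0: rank C_0 − rank ∂_1 = 6 − 4 = 2, and the invariant factors of ∂_1 are all 1, so H_0 = Z^2.
  H_1: rank ker ∂_1 − rank ∂_2 = (7 − 4) − 2 = 1, and the invariant factors of ∂_2 are all 1, so H_1 = Z.
  H_2: rank ker ∂_2 − rank ∂_3 = (2 − 2) − 0 = 0, and there is no ∂_3, so H_2 = 0.

As a check, the Euler characteristic is 6 − 7 + 2 = 1, which agrees with 2 − 1 + 0 = 1.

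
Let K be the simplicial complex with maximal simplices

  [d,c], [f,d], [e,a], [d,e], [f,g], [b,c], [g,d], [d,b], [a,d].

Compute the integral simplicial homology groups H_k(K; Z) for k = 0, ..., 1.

Fix the vertex order a < b < c < d < e < f < g and write every simplex with vertices in increasing order. Then dim K = 1 and the simplices of K are:

  0-simplices (7): a, b, c, d, e, f, g
  1-simplices (9): ad, ae, bc, bd, cd, de, df, dg, fg

giving chain groups C_0 ≅ Z^7, C_1 ≅ Z^9.

Boundary ∂_1: C_1 → C_0 is given by ∂[p,q] = [q] − [p].
The resulting 7×9 matrix has rank 6, and its Smith normal form has invariant factors (1,1,1,1,1,1).

Computing H_k = (kernel of ∂_k) / (image of ∂_{k+1}):

  H_0: rank C_0 − rank ∂_1 = 7 − 6 = 1, and the invariant factors of ∂_1 are all 1, so H_0 = Z.
  H_1: rank ker ∂_1 − rank ∂_2 = (9 − 6) − 0 = 3, and there is no ∂_2, so H_1 = Z^3.

H_0 ≅ Z,  H_1 ≅ Z^3.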